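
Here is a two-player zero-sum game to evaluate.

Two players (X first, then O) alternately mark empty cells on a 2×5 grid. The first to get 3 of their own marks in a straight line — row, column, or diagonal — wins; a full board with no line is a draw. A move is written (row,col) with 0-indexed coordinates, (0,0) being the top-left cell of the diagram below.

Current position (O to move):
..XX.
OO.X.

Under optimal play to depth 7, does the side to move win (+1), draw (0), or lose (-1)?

[..XX./OO.X.] O move#1: (0,0):-1/O.XX./OO.X., (0,1):-1/.OXX./OO.X., (0,4):-1/..XXO/OO.X., (1,2):+1/..XX./OOOX.*, (1,4):-1/..XX./OO.XO
[..XX./OOOX.] end (terminal -1, X#2); searched ..XX./OO.X. to 7

value(..XX./OO.X., O) = +1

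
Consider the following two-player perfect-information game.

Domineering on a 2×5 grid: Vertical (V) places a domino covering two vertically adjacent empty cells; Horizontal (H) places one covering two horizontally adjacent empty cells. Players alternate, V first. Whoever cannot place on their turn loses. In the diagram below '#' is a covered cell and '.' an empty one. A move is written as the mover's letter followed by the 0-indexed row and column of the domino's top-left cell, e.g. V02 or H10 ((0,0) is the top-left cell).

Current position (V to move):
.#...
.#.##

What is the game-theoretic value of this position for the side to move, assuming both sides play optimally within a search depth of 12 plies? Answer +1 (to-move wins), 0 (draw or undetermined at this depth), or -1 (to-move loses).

p1 V@[.#.../.#.##]: V00[##.../##.##]-1 V02[.##../.####]+1*
p2 H@[.##../.####]: H03[.####/.####]-1*
p3 V@[.####/.####]: V00[#####/#####]+1*
p4 H@[#####/#####] terminal -1; root [.#.../.#.##] d12

value(.#.../.#.##, V) = +1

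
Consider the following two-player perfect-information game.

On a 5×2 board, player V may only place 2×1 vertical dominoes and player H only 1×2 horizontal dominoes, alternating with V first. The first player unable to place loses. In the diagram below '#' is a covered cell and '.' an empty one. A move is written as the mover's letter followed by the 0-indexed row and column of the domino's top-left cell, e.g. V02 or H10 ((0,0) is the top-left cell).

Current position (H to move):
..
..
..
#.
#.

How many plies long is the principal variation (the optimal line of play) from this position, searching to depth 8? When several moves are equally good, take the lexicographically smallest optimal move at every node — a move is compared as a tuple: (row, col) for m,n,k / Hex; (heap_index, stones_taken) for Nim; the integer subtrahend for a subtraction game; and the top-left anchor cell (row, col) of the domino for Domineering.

PV length from [../../../#./#.]: 3 plies

p1 H@[../../../#./#.]: H00[##/../../#./#.]-1 H10[../##/../#./#.]+1* H20[../../##/#./#.]-1
p2 V@[../##/../#./#.]: V21[../##/.#/##/#.]-1* V31[../##/../##/##]-1
p3 H@[../##/.#/##/#.]: H00[##/##/.#/##/#.]+1*
p4 V@[##/##/.#/##/#.] terminal -1; root [../../../#./#.] d8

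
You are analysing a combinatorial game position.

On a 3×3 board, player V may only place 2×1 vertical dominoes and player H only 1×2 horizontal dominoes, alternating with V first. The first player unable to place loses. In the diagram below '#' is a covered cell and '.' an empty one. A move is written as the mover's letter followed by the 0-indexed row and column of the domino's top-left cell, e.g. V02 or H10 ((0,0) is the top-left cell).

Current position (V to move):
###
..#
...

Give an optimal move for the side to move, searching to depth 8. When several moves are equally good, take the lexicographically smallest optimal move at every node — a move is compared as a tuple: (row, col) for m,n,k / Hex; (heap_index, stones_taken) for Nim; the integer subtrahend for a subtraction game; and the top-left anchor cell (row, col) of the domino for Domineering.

ply 1, V at ###/..#/... | V10=-1→###/#.#/#..; V11=+1→###/.##/.#.*
ply 2: ###/.##/.#. is terminal -1 (H); from ###/..#/... depth 8

V's best at [###/..#/...]: V11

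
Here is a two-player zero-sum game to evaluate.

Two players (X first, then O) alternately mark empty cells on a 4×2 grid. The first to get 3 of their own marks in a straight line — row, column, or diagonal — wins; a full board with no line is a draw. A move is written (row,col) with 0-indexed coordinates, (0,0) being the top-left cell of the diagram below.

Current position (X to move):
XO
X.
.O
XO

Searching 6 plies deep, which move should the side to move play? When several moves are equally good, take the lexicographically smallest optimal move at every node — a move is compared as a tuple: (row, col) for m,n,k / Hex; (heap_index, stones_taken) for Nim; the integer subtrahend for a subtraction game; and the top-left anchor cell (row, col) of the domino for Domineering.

X's best at [XO/X./.O/XO]: (2,0)

p1 X@[XO/X./.O/XO]: (1,1)[XO/XX/.O/XO]+0 (2,0)[XO/X./XO/XO]+1*
p2 O@[XO/X./XO/XO] terminal -1; root [XO/X./.O/XO] d6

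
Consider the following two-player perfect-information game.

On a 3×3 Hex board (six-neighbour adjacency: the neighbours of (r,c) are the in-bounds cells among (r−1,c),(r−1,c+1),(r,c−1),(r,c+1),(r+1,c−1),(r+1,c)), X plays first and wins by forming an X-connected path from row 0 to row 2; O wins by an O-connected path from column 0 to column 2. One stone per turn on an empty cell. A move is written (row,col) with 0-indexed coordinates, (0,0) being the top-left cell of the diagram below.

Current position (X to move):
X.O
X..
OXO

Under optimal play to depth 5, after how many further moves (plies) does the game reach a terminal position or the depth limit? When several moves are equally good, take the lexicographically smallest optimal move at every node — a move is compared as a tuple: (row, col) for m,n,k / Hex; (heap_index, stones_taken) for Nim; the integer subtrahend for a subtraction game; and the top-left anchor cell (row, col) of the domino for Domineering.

PV length from [X.O/X../OXO]: 1 ply

p1 X@[X.O/X../OXO]: (0,1)[XXO/X../OXO]-1 (1,1)[X.O/XX./OXO]+1* (1,2)[X.O/X.X/OXO]-1
p2 O@[X.O/XX./OXO] terminal -1; root [X.O/X../OXO] d5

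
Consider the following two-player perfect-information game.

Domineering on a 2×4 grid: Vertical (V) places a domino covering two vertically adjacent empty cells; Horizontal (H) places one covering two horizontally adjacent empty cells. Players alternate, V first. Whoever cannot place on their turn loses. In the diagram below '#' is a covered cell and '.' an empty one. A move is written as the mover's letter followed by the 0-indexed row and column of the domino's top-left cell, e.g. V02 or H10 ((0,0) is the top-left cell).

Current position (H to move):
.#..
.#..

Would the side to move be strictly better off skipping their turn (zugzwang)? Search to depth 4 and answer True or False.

zugzwang(.#../.#.., H) = False

p1 H@[.#../.#..]: H02[.###/.#..]+1* H12[.#../.###]+1
p2 V@[.###/.#..]: V00[####/##..]-1*
p3 H@[####/##..]: H12[####/####]+1*
p4 V@[####/####] terminal -1; root [.#../.#..] d4
suppose H passes — search the same position with V to move:
pass> p1 V@[.#../.#..]: V00[##../##..]-1 V02[.##./.##.]+1* V03[.#.#/.#.#]+1
pass> p2 H@[.##./.##.] terminal -1; root [.#../.#..] d4
for H: play +1, pass -1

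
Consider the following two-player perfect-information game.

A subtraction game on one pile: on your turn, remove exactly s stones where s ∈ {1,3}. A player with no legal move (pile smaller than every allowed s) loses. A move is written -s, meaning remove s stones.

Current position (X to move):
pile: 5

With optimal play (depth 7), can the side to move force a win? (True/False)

X winning at [5]: True

p1 X@[5]: -1[4]+1* -3[2]+1
p2 O@[4]: -1[3]-1* -3[1]-1
p3 X@[3]: -1[2]+1* -3[0]+1
p4 O@[2]: -1[1]-1*
p5 X@[1]: -1[0]+1*
p6 O@[0] terminal -1; root [5] d7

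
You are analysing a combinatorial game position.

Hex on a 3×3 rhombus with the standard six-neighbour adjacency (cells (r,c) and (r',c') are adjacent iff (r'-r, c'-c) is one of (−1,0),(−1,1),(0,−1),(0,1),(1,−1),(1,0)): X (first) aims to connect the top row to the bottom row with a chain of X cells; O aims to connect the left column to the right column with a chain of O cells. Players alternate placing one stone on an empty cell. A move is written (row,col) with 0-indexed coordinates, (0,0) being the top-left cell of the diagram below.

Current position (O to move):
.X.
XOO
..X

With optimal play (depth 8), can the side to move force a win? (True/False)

p1 O@[.X./XOO/..X]: (0,0)[OX./XOO/..X]-1 (0,2)[.XO/XOO/..X]-1 (2,0)[.X./XOO/O.X]+1* (2,1)[.X./XOO/.OX]-1
p2 X@[.X./XOO/O.X] terminal -1; root [.X./XOO/..X] d8

O winning at [.X./XOO/..X]: True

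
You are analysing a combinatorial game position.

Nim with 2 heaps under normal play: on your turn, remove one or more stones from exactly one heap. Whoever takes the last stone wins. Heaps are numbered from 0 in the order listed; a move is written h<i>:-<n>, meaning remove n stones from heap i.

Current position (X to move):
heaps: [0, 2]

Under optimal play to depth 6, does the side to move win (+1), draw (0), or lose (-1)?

ply 1, X at (0,2) | h1:-1=-1→(0,1); h1:-2=+1→(0,0)*
ply 2: (0,0) is terminal -1 (O); from (0,2) depth 6

value((0,2), X) = +1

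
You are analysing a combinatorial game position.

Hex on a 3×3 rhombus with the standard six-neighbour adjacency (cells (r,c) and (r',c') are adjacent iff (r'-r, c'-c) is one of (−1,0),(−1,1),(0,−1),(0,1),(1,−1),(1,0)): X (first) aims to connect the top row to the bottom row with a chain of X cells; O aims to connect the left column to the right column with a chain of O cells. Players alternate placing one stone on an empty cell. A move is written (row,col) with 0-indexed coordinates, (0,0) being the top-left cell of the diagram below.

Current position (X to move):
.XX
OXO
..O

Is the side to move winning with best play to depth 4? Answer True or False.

[.XX/OXO/..O] X move#1: (0,0):+1/XXX/OXO/..O*, (2,0):+1/.XX/OXO/X.O, (2,1):+1/.XX/OXO/.XO
[XXX/OXO/..O] O move#2: (2,0):-1/XXX/OXO/O.O*, (2,1):-1/XXX/OXO/.OO
[XXX/OXO/O.O] X move#3: (2,1):+1/XXX/OXO/OXO*
[XXX/OXO/OXO] end (terminal -1, O#4); searched .XX/OXO/..O to 4

X winning at [.XX/OXO/..O]: True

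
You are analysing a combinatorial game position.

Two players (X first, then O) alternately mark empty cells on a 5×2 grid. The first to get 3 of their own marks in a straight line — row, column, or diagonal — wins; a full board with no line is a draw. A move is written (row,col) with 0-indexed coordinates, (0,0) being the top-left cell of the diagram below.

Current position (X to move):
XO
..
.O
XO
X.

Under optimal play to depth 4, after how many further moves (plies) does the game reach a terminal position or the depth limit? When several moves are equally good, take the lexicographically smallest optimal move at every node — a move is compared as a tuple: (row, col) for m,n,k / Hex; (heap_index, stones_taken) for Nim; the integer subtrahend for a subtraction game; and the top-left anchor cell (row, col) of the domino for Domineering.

PV length from [XO/../.O/XO/X.]: 1 ply

ply 1, X at XO/../.O/XO/X. | (1,0)=-1→XO/X./.O/XO/X.; (1,1)=-1→XO/.X/.O/XO/X.; (2,0)=+1→XO/../XO/XO/X.*; (4,1)=-1→XO/../.O/XO/XX
ply 2: XO/../XO/XO/X. is terminal -1 (O); from XO/../.O/XO/X. depth 4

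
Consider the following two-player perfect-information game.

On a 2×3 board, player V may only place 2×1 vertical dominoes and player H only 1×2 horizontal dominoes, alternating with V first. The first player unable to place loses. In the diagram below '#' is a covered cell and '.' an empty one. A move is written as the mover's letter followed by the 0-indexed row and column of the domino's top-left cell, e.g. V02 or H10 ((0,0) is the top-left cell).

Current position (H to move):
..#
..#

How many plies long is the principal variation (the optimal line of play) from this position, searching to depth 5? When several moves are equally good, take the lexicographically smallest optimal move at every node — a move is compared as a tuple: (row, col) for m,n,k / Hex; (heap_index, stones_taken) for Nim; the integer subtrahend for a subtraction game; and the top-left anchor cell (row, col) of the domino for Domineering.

p1 H@[..#/..#]: H00[###/..#]+1* H10[..#/###]+1
p2 V@[###/..#] terminal -1; root [..#/..#] d5

PV length from [..#/..#]: 1 ply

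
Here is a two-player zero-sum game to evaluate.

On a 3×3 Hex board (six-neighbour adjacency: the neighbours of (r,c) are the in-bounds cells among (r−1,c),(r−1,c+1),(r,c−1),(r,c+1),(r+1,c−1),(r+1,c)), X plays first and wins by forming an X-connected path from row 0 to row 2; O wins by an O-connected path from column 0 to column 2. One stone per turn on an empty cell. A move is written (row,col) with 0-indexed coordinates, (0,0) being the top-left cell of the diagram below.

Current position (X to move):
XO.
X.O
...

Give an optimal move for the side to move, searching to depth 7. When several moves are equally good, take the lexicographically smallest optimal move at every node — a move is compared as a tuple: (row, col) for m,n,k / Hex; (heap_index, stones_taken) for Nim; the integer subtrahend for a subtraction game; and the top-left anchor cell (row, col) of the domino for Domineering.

ply 1, X at XO./X.O/... | (0,2)=-1→XOX/X.O/...; (1,1)=+1→XO./XXO/...*; (2,0)=+1→XO./X.O/X..; (2,1)=+1→XO./X.O/.X.; (2,2)=-1→XO./X.O/..X
ply 2, O at XO./XXO/... | (0,2)=-1→XOO/XXO/...*; (2,0)=-1→XO./XXO/O..; (2,1)=-1→XO./XXO/.O.; (2,2)=-1→XO./XXO/..O
ply 3, X at XOO/XXO/... | (2,0)=+1→XOO/XXO/X..*; (2,1)=+1→XOO/XXO/.X.; (2,2)=+1→XOO/XXO/..X
ply 4: XOO/XXO/X.. is terminal -1 (O); from XO./X.O/... depth 7

X's best at [XO./X.O/...]: (1,1)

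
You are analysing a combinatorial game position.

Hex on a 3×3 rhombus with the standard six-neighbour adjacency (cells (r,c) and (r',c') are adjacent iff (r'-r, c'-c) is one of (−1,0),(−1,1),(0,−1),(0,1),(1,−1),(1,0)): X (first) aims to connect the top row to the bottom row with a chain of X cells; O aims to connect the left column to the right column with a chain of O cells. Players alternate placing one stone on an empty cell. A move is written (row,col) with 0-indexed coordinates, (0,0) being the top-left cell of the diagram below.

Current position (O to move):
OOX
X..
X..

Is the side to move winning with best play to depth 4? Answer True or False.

p1 O@[OOX/X../X..]: (1,1)[OOX/XO./X..]-1* (1,2)[OOX/X.O/X..]-1 (2,1)[OOX/X../XO.]-1 (2,2)[OOX/X../X.O]-1
p2 X@[OOX/XO./X..]: (1,2)[OOX/XOX/X..]+1* (2,1)[OOX/XO./XX.]-1 (2,2)[OOX/XO./X.X]-1
p3 O@[OOX/XOX/X..]: (2,1)[OOX/XOX/XO.]-1* (2,2)[OOX/XOX/X.O]-1
p4 X@[OOX/XOX/XO.]: (2,2)[OOX/XOX/XOX]+1*
p5 O@[OOX/XOX/XOX] terminal -1; root [OOX/X../X..] d4

O winning at [OOX/X../X..]: False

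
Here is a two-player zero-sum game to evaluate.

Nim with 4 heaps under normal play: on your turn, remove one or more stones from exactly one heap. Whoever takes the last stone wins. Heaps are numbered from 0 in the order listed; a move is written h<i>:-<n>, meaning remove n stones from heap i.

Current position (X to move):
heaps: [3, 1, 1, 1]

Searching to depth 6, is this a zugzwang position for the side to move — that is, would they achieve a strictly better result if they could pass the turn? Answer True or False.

zugzwang((3,1,1,1), X) = False

p1 X@[(3,1,1,1)]: h0:-1[(2,1,1,1)]-1 h0:-2[(1,1,1,1)]+1* h0:-3[(0,1,1,1)]-1 h1:-1[(3,0,1,1)]-1 h2:-1[(3,1,0,1)]-1 h3:-1[(3,1,1,0)]-1
p2 O@[(1,1,1,1)]: h0:-1[(0,1,1,1)]-1* h1:-1[(1,0,1,1)]-1 h2:-1[(1,1,0,1)]-1 h3:-1[(1,1,1,0)]-1
p3 X@[(0,1,1,1)]: h1:-1[(0,0,1,1)]+1* h2:-1[(0,1,0,1)]+1 h3:-1[(0,1,1,0)]+1
p4 O@[(0,0,1,1)]: h2:-1[(0,0,0,1)]-1* h3:-1[(0,0,1,0)]-1
p5 X@[(0,0,0,1)]: h3:-1[(0,0,0,0)]+1*
p6 O@[(0,0,0,0)] terminal -1; root [(3,1,1,1)] d6
pass branch (O moves first from the same position):
  | p1 O@[(3,1,1,1)]: h0:-1[(2,1,1,1)]-1 h0:-2[(1,1,1,1)]+1* h0:-3[(0,1,1,1)]-1 h1:-1[(3,0,1,1)]-1 h2:-1[(3,1,0,1)]-1 h3:-1[(3,1,1,0)]-1
  | p2 X@[(1,1,1,1)]: h0:-1[(0,1,1,1)]-1* h1:-1[(1,0,1,1)]-1 h2:-1[(1,1,0,1)]-1 h3:-1[(1,1,1,0)]-1
  | p3 O@[(0,1,1,1)]: h1:-1[(0,0,1,1)]+1* h2:-1[(0,1,0,1)]+1 h3:-1[(0,1,1,0)]+1
  | p4 X@[(0,0,1,1)]: h2:-1[(0,0,0,1)]-1* h3:-1[(0,0,1,0)]-1
  | p5 O@[(0,0,0,1)]: h3:-1[(0,0,0,0)]+1*
  | p6 X@[(0,0,0,0)] terminal -1; root [(3,1,1,1)] d6
X moving scores +1; X passing scores -1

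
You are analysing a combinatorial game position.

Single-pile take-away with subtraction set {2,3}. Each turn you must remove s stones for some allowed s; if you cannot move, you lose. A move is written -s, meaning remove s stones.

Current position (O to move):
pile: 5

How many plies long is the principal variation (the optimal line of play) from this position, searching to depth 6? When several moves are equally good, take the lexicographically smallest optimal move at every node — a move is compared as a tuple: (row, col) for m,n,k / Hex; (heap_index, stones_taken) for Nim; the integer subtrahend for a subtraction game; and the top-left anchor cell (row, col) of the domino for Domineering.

ply 1, O at 5 | -2=-1→3*; -3=-1→2
ply 2, X at 3 | -2=+1→1*; -3=+1→0
ply 3: 1 is terminal -1 (O); from 5 depth 6

PV length from [5]: 2 plies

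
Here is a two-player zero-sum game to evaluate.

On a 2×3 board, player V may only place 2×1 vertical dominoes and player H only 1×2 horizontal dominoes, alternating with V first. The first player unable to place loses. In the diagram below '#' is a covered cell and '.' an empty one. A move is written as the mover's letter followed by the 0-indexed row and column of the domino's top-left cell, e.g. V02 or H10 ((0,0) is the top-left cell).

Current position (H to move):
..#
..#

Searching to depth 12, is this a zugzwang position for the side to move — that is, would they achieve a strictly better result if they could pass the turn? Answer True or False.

zugzwang(..#/..#, H) = False

[..#/..#] H move#1: H00:+1/###/..#*, H10:+1/..#/###
[###/..#] end (terminal -1, V#2); searched ..#/..# to 12
suppose H passes — search the same position with V to move:
pass> [..#/..#] V move#1: V00:+1/#.#/#.#*, V01:+1/.##/.##
pass> [#.#/#.#] end (terminal -1, H#2); searched ..#/..# to 12
for H: play +1, pass -1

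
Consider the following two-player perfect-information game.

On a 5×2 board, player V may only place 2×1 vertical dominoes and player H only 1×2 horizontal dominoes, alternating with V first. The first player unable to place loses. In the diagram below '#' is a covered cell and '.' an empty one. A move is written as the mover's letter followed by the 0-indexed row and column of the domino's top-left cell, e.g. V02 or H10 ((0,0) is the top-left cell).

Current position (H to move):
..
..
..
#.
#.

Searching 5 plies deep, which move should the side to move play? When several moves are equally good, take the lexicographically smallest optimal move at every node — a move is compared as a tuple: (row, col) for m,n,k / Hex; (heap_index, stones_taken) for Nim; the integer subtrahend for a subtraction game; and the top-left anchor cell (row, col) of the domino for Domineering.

[../../../#./#.] H move#1: H00:-1/##/../../#./#., H10:+1/../##/../#./#.*, H20:-1/../../##/#./#.
[../##/../#./#.] V move#2: V21:-1/../##/.#/##/#.*, V31:-1/../##/../##/##
[../##/.#/##/#.] H move#3: H00:+1/##/##/.#/##/#.*
[##/##/.#/##/#.] end (terminal -1, V#4); searched ../../../#./#. to 5

H's best at [../../../#./#.]: H10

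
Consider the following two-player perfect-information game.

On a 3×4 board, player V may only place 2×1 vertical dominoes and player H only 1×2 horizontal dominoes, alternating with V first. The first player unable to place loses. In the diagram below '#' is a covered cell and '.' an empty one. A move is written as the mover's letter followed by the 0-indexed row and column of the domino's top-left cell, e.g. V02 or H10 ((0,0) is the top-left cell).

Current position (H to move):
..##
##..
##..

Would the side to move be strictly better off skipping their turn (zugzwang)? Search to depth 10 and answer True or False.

[..##/##../##..] H move#1: H00:-1/####/##../##.., H12:+1/..##/####/##..*, H22:+1/..##/##../####
[..##/####/##..] end (terminal -1, V#2); searched ..##/##../##.. to 10
pass branch (V moves first from the same position):
  | [..##/##../##..] V move#1: V12:+1/..##/###./###.*, V13:+1/..##/##.#/##.#
  | [..##/###./###.] H move#2: H00:-1/####/###./###.*
  | [####/###./###.] V move#3: V13:+1/####/####/####*
  | [####/####/####] end (terminal -1, H#4); searched ..##/##../##.. to 10
H moving scores +1; H passing scores -1

zugzwang(..##/##../##.., H) = False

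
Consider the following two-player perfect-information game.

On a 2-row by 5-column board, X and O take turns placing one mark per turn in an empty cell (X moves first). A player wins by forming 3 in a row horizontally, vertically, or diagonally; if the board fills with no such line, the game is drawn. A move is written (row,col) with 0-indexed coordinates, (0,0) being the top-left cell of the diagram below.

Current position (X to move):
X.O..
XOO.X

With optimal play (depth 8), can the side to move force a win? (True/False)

[X.O../XOO.X] X move#1: (0,1):-1/XXO../XOO.X*, (0,3):-1/X.OX./XOO.X, (0,4):-1/X.O.X/XOO.X, (1,3):-1/X.O../XOOXX
[XXO../XOO.X] O move#2: (0,3):+1/XXOO./XOO.X*, (0,4):+1/XXO.O/XOO.X, (1,3):+1/XXO../XOOOX
[XXOO./XOO.X] X move#3: (0,4):-1/XXOOX/XOO.X*, (1,3):-1/XXOO./XOOXX
[XXOOX/XOO.X] O move#4: (1,3):+1/XXOOX/XOOOX*
[XXOOX/XOOOX] end (terminal -1, X#5); searched X.O../XOO.X to 8

X winning at [X.O../XOO.X]: False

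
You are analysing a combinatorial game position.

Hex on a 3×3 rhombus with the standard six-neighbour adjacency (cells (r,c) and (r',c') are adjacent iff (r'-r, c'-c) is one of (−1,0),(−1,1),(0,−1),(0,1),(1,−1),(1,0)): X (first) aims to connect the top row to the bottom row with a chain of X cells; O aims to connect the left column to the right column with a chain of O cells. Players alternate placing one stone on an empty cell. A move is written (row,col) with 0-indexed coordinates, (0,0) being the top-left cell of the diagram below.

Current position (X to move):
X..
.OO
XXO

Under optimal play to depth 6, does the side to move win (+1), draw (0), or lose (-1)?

p1 X@[X../.OO/XXO]: (0,1)[XX./.OO/XXO]-1 (0,2)[X.X/.OO/XXO]-1 (1,0)[X../XOO/XXO]+1*
p2 O@[X../XOO/XXO] terminal -1; root [X../.OO/XXO] d6

value(X../.OO/XXO, X) = +1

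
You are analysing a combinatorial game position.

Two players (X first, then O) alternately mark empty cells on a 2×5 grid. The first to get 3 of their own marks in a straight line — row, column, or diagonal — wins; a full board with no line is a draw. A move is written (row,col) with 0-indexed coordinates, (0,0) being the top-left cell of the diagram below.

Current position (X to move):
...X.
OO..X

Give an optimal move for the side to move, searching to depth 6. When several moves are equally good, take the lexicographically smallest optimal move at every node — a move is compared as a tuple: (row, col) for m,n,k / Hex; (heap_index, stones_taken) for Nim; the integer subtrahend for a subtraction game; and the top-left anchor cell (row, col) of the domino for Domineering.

p1 X@[...X./OO..X]: (0,0)[X..X./OO..X]-1 (0,1)[.X.X./OO..X]-1 (0,2)[..XX./OO..X]-1 (0,4)[...XX/OO..X]-1 (1,2)[...X./OOX.X]+1* (1,3)[...X./OO.XX]-1
p2 O@[...X./OOX.X]: (0,0)[O..X./OOX.X]-1* (0,1)[.O.X./OOX.X]-1 (0,2)[..OX./OOX.X]-1 (0,4)[...XO/OOX.X]-1 (1,3)[...X./OOXOX]-1
p3 X@[O..X./OOX.X]: (0,1)[OX.X./OOX.X]+1* (0,2)[O.XX./OOX.X]+1 (0,4)[O..XX/OOX.X]+1 (1,3)[O..X./OOXXX]+1
p4 O@[OX.X./OOX.X]: (0,2)[OXOX./OOX.X]-1* (0,4)[OX.XO/OOX.X]-1 (1,3)[OX.X./OOXOX]-1
p5 X@[OXOX./OOX.X]: (0,4)[OXOXX/OOX.X]+0 (1,3)[OXOX./OOXXX]+1*
p6 O@[OXOX./OOXXX] terminal -1; root [...X./OO..X] d6

X's best at [...X./OO..X]: (1,2)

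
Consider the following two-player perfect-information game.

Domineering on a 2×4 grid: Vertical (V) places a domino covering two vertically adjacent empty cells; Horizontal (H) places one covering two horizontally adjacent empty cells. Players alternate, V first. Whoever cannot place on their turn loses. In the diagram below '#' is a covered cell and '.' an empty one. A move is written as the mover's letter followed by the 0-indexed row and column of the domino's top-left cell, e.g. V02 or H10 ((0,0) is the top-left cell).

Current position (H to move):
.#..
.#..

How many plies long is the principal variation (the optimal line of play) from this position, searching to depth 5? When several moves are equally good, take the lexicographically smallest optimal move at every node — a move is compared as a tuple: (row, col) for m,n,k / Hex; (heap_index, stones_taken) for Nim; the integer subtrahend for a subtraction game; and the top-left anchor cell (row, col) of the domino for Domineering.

PV length from [.#../.#..]: 3 plies

[.#../.#..] H move#1: H02:+1/.###/.#..*, H12:+1/.#../.###
[.###/.#..] V move#2: V00:-1/####/##..*
[####/##..] H move#3: H12:+1/####/####*
[####/####] end (terminal -1, V#4); searched .#../.#.. to 5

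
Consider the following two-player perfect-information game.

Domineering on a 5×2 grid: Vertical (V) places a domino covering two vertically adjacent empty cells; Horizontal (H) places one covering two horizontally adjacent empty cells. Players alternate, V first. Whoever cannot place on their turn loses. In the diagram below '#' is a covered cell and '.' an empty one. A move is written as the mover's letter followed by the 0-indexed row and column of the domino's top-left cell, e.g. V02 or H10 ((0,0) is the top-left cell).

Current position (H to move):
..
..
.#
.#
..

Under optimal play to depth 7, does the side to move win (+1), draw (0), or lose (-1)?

value(../../.#/.#/.., H) = +1

ply 1, H at ../../.#/.#/.. | H00=+1→##/../.#/.#/..*; H10=+1→../##/.#/.#/..; H40=-1→../../.#/.#/##
ply 2, V at ##/../.#/.#/.. | V10=-1→##/#./##/.#/..*; V20=-1→##/../##/##/..; V30=-1→##/../.#/##/#.
ply 3, H at ##/#./##/.#/.. | H40=+1→##/#./##/.#/##*
ply 4: ##/#./##/.#/## is terminal -1 (V); from ../../.#/.#/.. depth 7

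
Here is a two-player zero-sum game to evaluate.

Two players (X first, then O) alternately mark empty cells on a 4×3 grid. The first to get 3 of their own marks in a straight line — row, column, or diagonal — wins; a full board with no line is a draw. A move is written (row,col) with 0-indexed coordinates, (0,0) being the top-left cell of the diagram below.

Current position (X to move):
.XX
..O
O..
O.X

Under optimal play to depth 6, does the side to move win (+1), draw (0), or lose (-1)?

value(.XX/..O/O../O.X, X) = +1

[.XX/..O/O../O.X] X move#1: (0,0):+1/XXX/..O/O../O.X*, (1,0):-1/.XX/X.O/O../O.X, (1,1):-1/.XX/.XO/O../O.X, (2,1):-1/.XX/..O/OX./O.X, (2,2):-1/.XX/..O/O.X/O.X, (3,1):-1/.XX/..O/O../OXX
[XXX/..O/O../O.X] end (terminal -1, O#2); searched .XX/..O/O../O.X to 6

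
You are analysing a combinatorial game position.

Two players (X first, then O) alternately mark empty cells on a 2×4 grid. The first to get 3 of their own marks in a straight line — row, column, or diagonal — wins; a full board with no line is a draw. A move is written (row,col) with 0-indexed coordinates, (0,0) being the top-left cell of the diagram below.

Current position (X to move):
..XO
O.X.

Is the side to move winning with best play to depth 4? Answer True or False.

ply 1, X at ..XO/O.X. | (0,0)=+0→X.XO/O.X.*; (0,1)=+0→.XXO/O.X.; (1,1)=+0→..XO/OXX.; (1,3)=+0→..XO/O.XX
ply 2, O at X.XO/O.X. | (0,1)=+0→XOXO/O.X.*; (1,1)=-1→X.XO/OOX.; (1,3)=-1→X.XO/O.XO
ply 3, X at XOXO/O.X. | (1,1)=+0→XOXO/OXX.*; (1,3)=+0→XOXO/O.XX
ply 4, O at XOXO/OXX. | (1,3)=+0→XOXO/OXXO*
ply 5: XOXO/OXXO is terminal +0 (X); from ..XO/O.X. depth 4

X winning at [..XO/O.X.]: False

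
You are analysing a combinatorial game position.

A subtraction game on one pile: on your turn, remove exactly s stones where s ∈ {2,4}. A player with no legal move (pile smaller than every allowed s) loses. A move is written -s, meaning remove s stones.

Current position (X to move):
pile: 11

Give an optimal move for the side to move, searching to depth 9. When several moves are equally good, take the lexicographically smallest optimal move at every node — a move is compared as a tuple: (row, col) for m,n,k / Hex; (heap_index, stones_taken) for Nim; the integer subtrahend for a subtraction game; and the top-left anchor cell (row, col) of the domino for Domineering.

X's best at [11]: -4

ply 1, X at 11 | -2=-1→9; -4=+1→7*
ply 2, O at 7 | -2=-1→5*; -4=-1→3
ply 3, X at 5 | -2=-1→3; -4=+1→1*
ply 4: 1 is terminal -1 (O); from 11 depth 9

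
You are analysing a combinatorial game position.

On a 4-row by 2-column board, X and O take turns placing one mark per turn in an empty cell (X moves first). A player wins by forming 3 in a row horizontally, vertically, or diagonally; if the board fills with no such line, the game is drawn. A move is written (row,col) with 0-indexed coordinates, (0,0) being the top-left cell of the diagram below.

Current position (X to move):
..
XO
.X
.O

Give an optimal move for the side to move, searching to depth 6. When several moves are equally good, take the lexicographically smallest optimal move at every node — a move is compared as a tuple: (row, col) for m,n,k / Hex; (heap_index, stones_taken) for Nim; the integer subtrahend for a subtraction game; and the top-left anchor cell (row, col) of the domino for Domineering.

p1 X@[../XO/.X/.O]: (0,0)[X./XO/.X/.O]+0 (0,1)[.X/XO/.X/.O]+0 (2,0)[../XO/XX/.O]+1* (3,0)[../XO/.X/XO]+0
p2 O@[../XO/XX/.O]: (0,0)[O./XO/XX/.O]-1* (0,1)[.O/XO/XX/.O]-1 (3,0)[../XO/XX/OO]-1
p3 X@[O./XO/XX/.O]: (0,1)[OX/XO/XX/.O]+0 (3,0)[O./XO/XX/XO]+1*
p4 O@[O./XO/XX/XO] terminal -1; root [../XO/.X/.O] d6

X's best at [../XO/.X/.O]: (2,0)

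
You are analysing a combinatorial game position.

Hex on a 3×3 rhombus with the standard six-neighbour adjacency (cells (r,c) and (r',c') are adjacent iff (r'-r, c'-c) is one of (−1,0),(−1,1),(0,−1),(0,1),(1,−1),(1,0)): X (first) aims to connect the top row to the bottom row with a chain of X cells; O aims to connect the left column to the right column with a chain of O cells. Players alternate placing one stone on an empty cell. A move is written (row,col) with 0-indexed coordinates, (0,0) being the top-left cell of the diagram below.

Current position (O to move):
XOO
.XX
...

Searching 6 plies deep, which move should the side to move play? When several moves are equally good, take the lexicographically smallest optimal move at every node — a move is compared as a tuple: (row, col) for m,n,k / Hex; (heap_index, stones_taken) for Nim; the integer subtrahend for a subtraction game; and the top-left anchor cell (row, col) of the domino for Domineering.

O's best at [XOO/.XX/...]: (1,0)

[XOO/.XX/...] O move#1: (1,0):+1/XOO/OXX/...*, (2,0):-1/XOO/.XX/O.., (2,1):-1/XOO/.XX/.O., (2,2):-1/XOO/.XX/..O
[XOO/OXX/...] end (terminal -1, X#2); searched XOO/.XX/... to 6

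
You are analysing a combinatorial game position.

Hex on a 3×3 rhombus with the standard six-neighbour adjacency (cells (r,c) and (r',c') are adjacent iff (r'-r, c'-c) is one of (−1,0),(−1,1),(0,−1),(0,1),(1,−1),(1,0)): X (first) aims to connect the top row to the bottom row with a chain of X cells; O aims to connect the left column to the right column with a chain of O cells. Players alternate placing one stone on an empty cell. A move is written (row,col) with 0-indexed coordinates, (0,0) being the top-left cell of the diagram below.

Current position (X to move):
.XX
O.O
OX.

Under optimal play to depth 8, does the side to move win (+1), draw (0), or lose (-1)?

value(.XX/O.O/OX., X) = +1

[.XX/O.O/OX.] X move#1: (0,0):-1/XXX/O.O/OX., (1,1):+1/.XX/OXO/OX.*, (2,2):-1/.XX/O.O/OXX
[.XX/OXO/OX.] end (terminal -1, O#2); searched .XX/O.O/OX. to 8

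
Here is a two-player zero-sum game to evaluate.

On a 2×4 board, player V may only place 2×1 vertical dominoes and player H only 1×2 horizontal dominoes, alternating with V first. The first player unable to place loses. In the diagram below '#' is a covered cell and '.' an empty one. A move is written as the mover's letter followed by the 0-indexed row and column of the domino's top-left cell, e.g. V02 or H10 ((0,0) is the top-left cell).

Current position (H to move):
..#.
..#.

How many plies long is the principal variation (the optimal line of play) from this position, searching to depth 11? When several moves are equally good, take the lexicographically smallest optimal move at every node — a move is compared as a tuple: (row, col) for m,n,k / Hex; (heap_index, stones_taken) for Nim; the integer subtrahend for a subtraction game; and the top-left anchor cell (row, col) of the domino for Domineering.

ply 1, H at ..#./..#. | H00=+1→###./..#.*; H10=+1→..#./###.
ply 2, V at ###./..#. | V03=-1→####/..##*
ply 3, H at ####/..## | H10=+1→####/####*
ply 4: ####/#### is terminal -1 (V); from ..#./..#. depth 11

PV length from [..#./..#.]: 3 plies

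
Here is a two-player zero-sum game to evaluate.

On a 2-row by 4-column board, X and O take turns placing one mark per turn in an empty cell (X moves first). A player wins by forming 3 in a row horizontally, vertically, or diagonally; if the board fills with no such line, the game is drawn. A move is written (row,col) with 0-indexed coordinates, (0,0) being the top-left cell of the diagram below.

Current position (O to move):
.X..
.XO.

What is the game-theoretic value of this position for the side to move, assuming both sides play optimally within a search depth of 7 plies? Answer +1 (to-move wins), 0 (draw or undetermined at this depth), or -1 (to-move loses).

value(.X../.XO., O) = 0

[.X../.XO.] O move#1: (0,0):+0/OX../.XO.*, (0,2):+0/.XO./.XO., (0,3):+0/.X.O/.XO., (1,0):-1/.X../OXO., (1,3):-1/.X../.XOO
[OX../.XO.] X move#2: (0,2):+0/OXX./.XO.*, (0,3):+0/OX.X/.XO., (1,0):+0/OX../XXO., (1,3):+0/OX../.XOX
[OXX./.XO.] O move#3: (0,3):+0/OXXO/.XO.*, (1,0):-1/OXX./OXO., (1,3):-1/OXX./.XOO
[OXXO/.XO.] X move#4: (1,0):+0/OXXO/XXO.*, (1,3):+0/OXXO/.XOX
[OXXO/XXO.] O move#5: (1,3):+0/OXXO/XXOO*
[OXXO/XXOO] end (terminal +0, X#6); searched .X../.XO. to 7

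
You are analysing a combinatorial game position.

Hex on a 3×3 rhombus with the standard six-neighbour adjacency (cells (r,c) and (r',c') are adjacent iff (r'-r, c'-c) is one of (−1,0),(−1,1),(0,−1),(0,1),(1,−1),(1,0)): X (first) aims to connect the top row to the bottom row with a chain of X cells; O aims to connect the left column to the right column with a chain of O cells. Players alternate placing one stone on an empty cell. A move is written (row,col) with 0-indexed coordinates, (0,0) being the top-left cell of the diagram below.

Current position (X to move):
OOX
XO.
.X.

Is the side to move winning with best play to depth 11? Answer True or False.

X winning at [OOX/XO./.X.]: True

p1 X@[OOX/XO./.X.]: (1,2)[OOX/XOX/.X.]+1* (2,0)[OOX/XO./XX.]-1 (2,2)[OOX/XO./.XX]-1
p2 O@[OOX/XOX/.X.] terminal -1; root [OOX/XO./.X.] d11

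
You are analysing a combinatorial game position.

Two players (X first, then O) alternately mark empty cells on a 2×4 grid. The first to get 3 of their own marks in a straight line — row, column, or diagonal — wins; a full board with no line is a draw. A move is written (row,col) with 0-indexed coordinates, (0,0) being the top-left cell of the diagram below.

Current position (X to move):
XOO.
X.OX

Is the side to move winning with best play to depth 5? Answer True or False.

ply 1, X at XOO./X.OX | (0,3)=+0→XOOX/X.OX*; (1,1)=-1→XOO./XXOX
ply 2, O at XOOX/X.OX | (1,1)=+0→XOOX/XOOX*
ply 3: XOOX/XOOX is terminal +0 (X); from XOO./X.OX depth 5

X winning at [XOO./X.OX]: False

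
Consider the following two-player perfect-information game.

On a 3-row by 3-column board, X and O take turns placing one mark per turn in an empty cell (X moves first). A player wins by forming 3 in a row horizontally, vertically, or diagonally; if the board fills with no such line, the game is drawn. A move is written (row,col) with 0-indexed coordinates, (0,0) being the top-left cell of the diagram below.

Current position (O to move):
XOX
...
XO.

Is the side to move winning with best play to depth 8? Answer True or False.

O winning at [XOX/.../XO.]: True

p1 O@[XOX/.../XO.]: (1,0)[XOX/O../XO.]-1 (1,1)[XOX/.O./XO.]+1* (1,2)[XOX/..O/XO.]-1 (2,2)[XOX/.../XOO]-1
p2 X@[XOX/.O./XO.] terminal -1; root [XOX/.../XO.] d8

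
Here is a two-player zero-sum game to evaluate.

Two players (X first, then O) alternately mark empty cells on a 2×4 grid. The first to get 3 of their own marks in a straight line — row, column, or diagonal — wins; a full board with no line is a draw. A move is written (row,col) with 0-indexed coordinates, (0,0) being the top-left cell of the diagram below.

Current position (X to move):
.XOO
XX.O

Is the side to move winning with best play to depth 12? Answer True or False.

p1 X@[.XOO/XX.O]: (0,0)[XXOO/XX.O]+0 (1,2)[.XOO/XXXO]+1*
p2 O@[.XOO/XXXO] terminal -1; root [.XOO/XX.O] d12

X winning at [.XOO/XX.O]: True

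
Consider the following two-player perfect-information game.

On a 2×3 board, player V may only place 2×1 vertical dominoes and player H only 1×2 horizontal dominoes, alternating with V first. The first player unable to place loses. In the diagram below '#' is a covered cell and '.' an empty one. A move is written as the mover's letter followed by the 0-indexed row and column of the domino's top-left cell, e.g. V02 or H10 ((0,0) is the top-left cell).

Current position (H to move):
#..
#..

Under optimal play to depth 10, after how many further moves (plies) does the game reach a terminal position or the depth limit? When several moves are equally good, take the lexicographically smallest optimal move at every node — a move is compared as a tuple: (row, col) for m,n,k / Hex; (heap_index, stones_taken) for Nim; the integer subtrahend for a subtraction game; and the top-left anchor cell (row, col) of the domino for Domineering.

ply 1, H at #../#.. | H01=+1→###/#..*; H11=+1→#../###
ply 2: ###/#.. is terminal -1 (V); from #../#.. depth 10

PV length from [#../#..]: 1 ply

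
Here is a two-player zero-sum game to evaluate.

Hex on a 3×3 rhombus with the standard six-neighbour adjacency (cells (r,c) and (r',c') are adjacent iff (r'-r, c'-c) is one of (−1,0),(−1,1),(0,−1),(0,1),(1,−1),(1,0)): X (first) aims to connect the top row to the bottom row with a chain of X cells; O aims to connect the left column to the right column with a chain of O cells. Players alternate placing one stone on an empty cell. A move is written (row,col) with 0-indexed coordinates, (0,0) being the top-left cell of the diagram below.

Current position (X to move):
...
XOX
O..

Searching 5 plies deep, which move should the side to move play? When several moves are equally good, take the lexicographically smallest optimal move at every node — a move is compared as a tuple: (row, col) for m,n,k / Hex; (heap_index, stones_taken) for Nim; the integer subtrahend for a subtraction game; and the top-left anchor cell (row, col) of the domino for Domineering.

ply 1, X at .../XOX/O.. | (0,0)=-1→X../XOX/O..; (0,1)=-1→.X./XOX/O..; (0,2)=+1→..X/XOX/O..*; (2,1)=-1→.../XOX/OX.; (2,2)=-1→.../XOX/O.X
ply 2, O at ..X/XOX/O.. | (0,0)=-1→O.X/XOX/O..*; (0,1)=-1→.OX/XOX/O..; (2,1)=-1→..X/XOX/OO.; (2,2)=-1→..X/XOX/O.O
ply 3, X at O.X/XOX/O.. | (0,1)=+1→OXX/XOX/O..*; (2,1)=+1→O.X/XOX/OX.; (2,2)=+1→O.X/XOX/O.X
ply 4, O at OXX/XOX/O.. | (2,1)=-1→OXX/XOX/OO.*; (2,2)=-1→OXX/XOX/O.O
ply 5, X at OXX/XOX/OO. | (2,2)=+1→OXX/XOX/OOX*
ply 6: OXX/XOX/OOX is terminal -1 (O); from .../XOX/O.. depth 5

X's best at [.../XOX/O..]: (0,2)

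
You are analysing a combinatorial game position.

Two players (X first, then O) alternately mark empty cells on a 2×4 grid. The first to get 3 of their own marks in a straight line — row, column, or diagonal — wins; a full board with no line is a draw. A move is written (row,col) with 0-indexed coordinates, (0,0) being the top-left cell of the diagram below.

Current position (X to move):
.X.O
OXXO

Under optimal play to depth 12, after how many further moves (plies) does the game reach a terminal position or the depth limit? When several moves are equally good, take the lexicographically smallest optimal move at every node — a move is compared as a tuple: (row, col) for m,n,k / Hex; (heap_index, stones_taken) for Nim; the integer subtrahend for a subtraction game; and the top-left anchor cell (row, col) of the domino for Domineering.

PV length from [.X.O/OXXO]: 2 plies

[.X.O/OXXO] X move#1: (0,0):+0/XX.O/OXXO*, (0,2):+0/.XXO/OXXO
[XX.O/OXXO] O move#2: (0,2):+0/XXOO/OXXO*
[XXOO/OXXO] end (terminal +0, X#3); searched .X.O/OXXO to 12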